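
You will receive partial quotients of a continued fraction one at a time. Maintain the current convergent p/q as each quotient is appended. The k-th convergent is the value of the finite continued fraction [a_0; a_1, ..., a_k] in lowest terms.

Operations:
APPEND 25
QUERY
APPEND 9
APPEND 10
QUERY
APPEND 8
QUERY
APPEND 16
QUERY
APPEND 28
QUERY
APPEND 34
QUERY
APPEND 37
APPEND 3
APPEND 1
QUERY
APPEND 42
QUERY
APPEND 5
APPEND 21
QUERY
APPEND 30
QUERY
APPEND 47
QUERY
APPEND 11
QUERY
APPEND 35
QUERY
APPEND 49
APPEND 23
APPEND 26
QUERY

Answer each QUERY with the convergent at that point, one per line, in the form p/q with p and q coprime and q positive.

APPEND 25: p_0 = 25·1 + 0 = 25, q_0 = 25·0 + 1 = 1 → 25/1
APPEND 9: p_1 = 9·25 + 1 = 226, q_1 = 9·1 + 0 = 9 → 226/9
APPEND 10: p_2 = 10·226 + 25 = 2285, q_2 = 10·9 + 1 = 91 → 2285/91
APPEND 8: p_3 = 8·2285 + 226 = 18506, q_3 = 8·91 + 9 = 737 → 18506/737
APPEND 16: p_4 = 16·18506 + 2285 = 298381, q_4 = 16·737 + 91 = 11883 → 298381/11883
APPEND 28: p_5 = 28·298381 + 18506 = 8373174, q_5 = 28·11883 + 737 = 333461 → 8373174/333461
APPEND 34: p_6 = 34·8373174 + 298381 = 284986297, q_6 = 34·333461 + 11883 = 11349557 → 284986297/11349557
APPEND 37: p_7 = 37·284986297 + 8373174 = 10552866163, q_7 = 37·11349557 + 333461 = 420267070 → 10552866163/420267070
APPEND 3: p_8 = 3·10552866163 + 284986297 = 31943584786, q_8 = 3·420267070 + 11349557 = 1272150767 → 31943584786/1272150767
APPEND 1: p_9 = 1·31943584786 + 10552866163 = 42496450949, q_9 = 1·1272150767 + 420267070 = 1692417837 → 42496450949/1692417837
APPEND 42: p_10 = 42·42496450949 + 31943584786 = 1816794524644, q_10 = 42·1692417837 + 1272150767 = 72353699921 → 1816794524644/72353699921
APPEND 5: p_11 = 5·1816794524644 + 42496450949 = 9126469074169, q_11 = 5·72353699921 + 1692417837 = 363460917442 → 9126469074169/363460917442
APPEND 21: p_12 = 21·9126469074169 + 1816794524644 = 193472645082193, q_12 = 21·363460917442 + 72353699921 = 7705032966203 → 193472645082193/7705032966203
APPEND 30: p_13 = 30·193472645082193 + 9126469074169 = 5813305821539959, q_13 = 30·7705032966203 + 363460917442 = 231514449903532 → 5813305821539959/231514449903532
APPEND 47: p_14 = 47·5813305821539959 + 193472645082193 = 273418846257460266, q_14 = 47·231514449903532 + 7705032966203 = 10888884178432207 → 273418846257460266/10888884178432207
APPEND 11: p_15 = 11·273418846257460266 + 5813305821539959 = 3013420614653602885, q_15 = 11·10888884178432207 + 231514449903532 = 120009240412657809 → 3013420614653602885/120009240412657809
APPEND 35: p_16 = 35·3013420614653602885 + 273418846257460266 = 105743140359133561241, q_16 = 35·120009240412657809 + 10888884178432207 = 4211212298621455522 → 105743140359133561241/4211212298621455522
APPEND 49: p_17 = 49·105743140359133561241 + 3013420614653602885 = 5184427298212198103694, q_17 = 49·4211212298621455522 + 120009240412657809 = 206469411872863978387 → 5184427298212198103694/206469411872863978387
APPEND 23: p_18 = 23·5184427298212198103694 + 105743140359133561241 = 119347570999239689946203, q_18 = 23·206469411872863978387 + 4211212298621455522 = 4753007685374492958423 → 119347570999239689946203/4753007685374492958423
APPEND 26: p_19 = 26·119347570999239689946203 + 5184427298212198103694 = 3108221273278444136704972, q_19 = 26·4753007685374492958423 + 206469411872863978387 = 123784669231609680897385 → 3108221273278444136704972/123784669231609680897385

25/1
2285/91
18506/737
298381/11883
8373174/333461
284986297/11349557
42496450949/1692417837
1816794524644/72353699921
193472645082193/7705032966203
5813305821539959/231514449903532
273418846257460266/10888884178432207
3013420614653602885/120009240412657809
105743140359133561241/4211212298621455522
3108221273278444136704972/123784669231609680897385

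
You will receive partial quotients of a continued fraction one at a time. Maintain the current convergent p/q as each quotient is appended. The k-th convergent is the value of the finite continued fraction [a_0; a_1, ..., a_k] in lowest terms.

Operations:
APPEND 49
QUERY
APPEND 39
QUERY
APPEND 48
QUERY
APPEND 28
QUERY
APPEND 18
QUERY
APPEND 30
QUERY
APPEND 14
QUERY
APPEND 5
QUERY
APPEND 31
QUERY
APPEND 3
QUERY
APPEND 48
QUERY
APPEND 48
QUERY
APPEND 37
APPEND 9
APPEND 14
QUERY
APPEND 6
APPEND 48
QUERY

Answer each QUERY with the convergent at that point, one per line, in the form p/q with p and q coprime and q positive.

49/1
1912/39
91825/1873
2573012/52483
46406041/946567
1394754242/28449493
19572965429/399239469
99259581387/2024646838
3096619988426/63163291447
9389119546665/191514521179
453774358228346/9255860308039
21790558314507273/444472809307051
102756530679767777591/2095975844523252316
30046179627873822970007/612866805677683633804

APPEND 49: p_0 = 49·1 + 0 = 49, q_0 = 49·0 + 1 = 1 → 49/1
APPEND 39: p_1 = 39·49 + 1 = 1912, q_1 = 39·1 + 0 = 39 → 1912/39
APPEND 48: p_2 = 48·1912 + 49 = 91825, q_2 = 48·39 + 1 = 1873 → 91825/1873
APPEND 28: p_3 = 28·91825 + 1912 = 2573012, q_3 = 28·1873 + 39 = 52483 → 2573012/52483
APPEND 18: p_4 = 18·2573012 + 91825 = 46406041, q_4 = 18·52483 + 1873 = 946567 → 46406041/946567
APPEND 30: p_5 = 30·46406041 + 2573012 = 1394754242, q_5 = 30·946567 + 52483 = 28449493 → 1394754242/28449493
APPEND 14: p_6 = 14·1394754242 + 46406041 = 19572965429, q_6 = 14·28449493 + 946567 = 399239469 → 19572965429/399239469
APPEND 5: p_7 = 5·19572965429 + 1394754242 = 99259581387, q_7 = 5·399239469 + 28449493 = 2024646838 → 99259581387/2024646838
APPEND 31: p_8 = 31·99259581387 + 19572965429 = 3096619988426, q_8 = 31·2024646838 + 399239469 = 63163291447 → 3096619988426/63163291447
APPEND 3: p_9 = 3·3096619988426 + 99259581387 = 9389119546665, q_9 = 3·63163291447 + 2024646838 = 191514521179 → 9389119546665/191514521179
APPEND 48: p_10 = 48·9389119546665 + 3096619988426 = 453774358228346, q_10 = 48·191514521179 + 63163291447 = 9255860308039 → 453774358228346/9255860308039
APPEND 48: p_11 = 48·453774358228346 + 9389119546665 = 21790558314507273, q_11 = 48·9255860308039 + 191514521179 = 444472809307051 → 21790558314507273/444472809307051
APPEND 37: p_12 = 37·21790558314507273 + 453774358228346 = 806704431994997447, q_12 = 37·444472809307051 + 9255860308039 = 16454749804668926 → 806704431994997447/16454749804668926
APPEND 9: p_13 = 9·806704431994997447 + 21790558314507273 = 7282130446269484296, q_13 = 9·16454749804668926 + 444472809307051 = 148537221051327385 → 7282130446269484296/148537221051327385
APPEND 14: p_14 = 14·7282130446269484296 + 806704431994997447 = 102756530679767777591, q_14 = 14·148537221051327385 + 16454749804668926 = 2095975844523252316 → 102756530679767777591/2095975844523252316
APPEND 6: p_15 = 6·102756530679767777591 + 7282130446269484296 = 623821314524876149842, q_15 = 6·2095975844523252316 + 148537221051327385 = 12724392288190841281 → 623821314524876149842/12724392288190841281
APPEND 48: p_16 = 48·623821314524876149842 + 102756530679767777591 = 30046179627873822970007, q_16 = 48·12724392288190841281 + 2095975844523252316 = 612866805677683633804 → 30046179627873822970007/612866805677683633804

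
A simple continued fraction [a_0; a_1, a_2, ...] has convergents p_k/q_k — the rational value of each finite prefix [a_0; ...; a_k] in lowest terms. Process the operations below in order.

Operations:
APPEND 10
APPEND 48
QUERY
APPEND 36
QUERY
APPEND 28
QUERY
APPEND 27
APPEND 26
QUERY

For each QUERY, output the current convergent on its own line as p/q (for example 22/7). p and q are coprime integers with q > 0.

481/48
17326/1729
485609/48460
341833603/34112334

APPEND 10: p_0 = 10·1 + 0 = 10, q_0 = 10·0 + 1 = 1 → 10/1
APPEND 48: p_1 = 48·10 + 1 = 481, q_1 = 48·1 + 0 = 48 → 481/48
APPEND 36: p_2 = 36·481 + 10 = 17326, q_2 = 36·48 + 1 = 1729 → 17326/1729
APPEND 28: p_3 = 28·17326 + 481 = 485609, q_3 = 28·1729 + 48 = 48460 → 485609/48460
APPEND 27: p_4 = 27·485609 + 17326 = 13128769, q_4 = 27·48460 + 1729 = 1310149 → 13128769/1310149
APPEND 26: p_5 = 26·13128769 + 485609 = 341833603, q_5 = 26·1310149 + 48460 = 34112334 → 341833603/34112334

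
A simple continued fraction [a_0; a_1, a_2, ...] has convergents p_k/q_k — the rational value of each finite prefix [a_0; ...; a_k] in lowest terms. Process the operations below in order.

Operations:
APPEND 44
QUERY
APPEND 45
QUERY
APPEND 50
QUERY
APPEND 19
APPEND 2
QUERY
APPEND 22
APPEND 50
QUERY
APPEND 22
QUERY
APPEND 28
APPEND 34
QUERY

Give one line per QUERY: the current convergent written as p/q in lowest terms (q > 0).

44/1
1981/45
99094/2251
3868628/87879
4353597778/98895479
95866145699/2177676690
91508459175599/2078688331856

APPEND 44: p_0 = 44·1 + 0 = 44, q_0 = 44·0 + 1 = 1 → 44/1
APPEND 45: p_1 = 45·44 + 1 = 1981, q_1 = 45·1 + 0 = 45 → 1981/45
APPEND 50: p_2 = 50·1981 + 44 = 99094, q_2 = 50·45 + 1 = 2251 → 99094/2251
APPEND 19: p_3 = 19·99094 + 1981 = 1884767, q_3 = 19·2251 + 45 = 42814 → 1884767/42814
APPEND 2: p_4 = 2·1884767 + 99094 = 3868628, q_4 = 2·42814 + 2251 = 87879 → 3868628/87879
APPEND 22: p_5 = 22·3868628 + 1884767 = 86994583, q_5 = 22·87879 + 42814 = 1976152 → 86994583/1976152
APPEND 50: p_6 = 50·86994583 + 3868628 = 4353597778, q_6 = 50·1976152 + 87879 = 98895479 → 4353597778/98895479
APPEND 22: p_7 = 22·4353597778 + 86994583 = 95866145699, q_7 = 22·98895479 + 1976152 = 2177676690 → 95866145699/2177676690
APPEND 28: p_8 = 28·95866145699 + 4353597778 = 2688605677350, q_8 = 28·2177676690 + 98895479 = 61073842799 → 2688605677350/61073842799
APPEND 34: p_9 = 34·2688605677350 + 95866145699 = 91508459175599, q_9 = 34·61073842799 + 2177676690 = 2078688331856 → 91508459175599/2078688331856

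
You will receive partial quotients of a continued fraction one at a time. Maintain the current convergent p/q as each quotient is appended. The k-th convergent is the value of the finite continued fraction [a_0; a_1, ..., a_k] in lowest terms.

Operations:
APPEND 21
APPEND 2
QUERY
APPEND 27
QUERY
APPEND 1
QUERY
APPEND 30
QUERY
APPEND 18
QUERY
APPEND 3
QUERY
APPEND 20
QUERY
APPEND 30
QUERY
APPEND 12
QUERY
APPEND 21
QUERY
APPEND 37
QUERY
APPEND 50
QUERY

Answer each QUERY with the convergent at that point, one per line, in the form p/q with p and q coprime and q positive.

APPEND 21: p_0 = 21·1 + 0 = 21, q_0 = 21·0 + 1 = 1 → 21/1
APPEND 2: p_1 = 2·21 + 1 = 43, q_1 = 2·1 + 0 = 2 → 43/2
APPEND 27: p_2 = 27·43 + 21 = 1182, q_2 = 27·2 + 1 = 55 → 1182/55
APPEND 1: p_3 = 1·1182 + 43 = 1225, q_3 = 1·55 + 2 = 57 → 1225/57
APPEND 30: p_4 = 30·1225 + 1182 = 37932, q_4 = 30·57 + 55 = 1765 → 37932/1765
APPEND 18: p_5 = 18·37932 + 1225 = 684001, q_5 = 18·1765 + 57 = 31827 → 684001/31827
APPEND 3: p_6 = 3·684001 + 37932 = 2089935, q_6 = 3·31827 + 1765 = 97246 → 2089935/97246
APPEND 20: p_7 = 20·2089935 + 684001 = 42482701, q_7 = 20·97246 + 31827 = 1976747 → 42482701/1976747
APPEND 30: p_8 = 30·42482701 + 2089935 = 1276570965, q_8 = 30·1976747 + 97246 = 59399656 → 1276570965/59399656
APPEND 12: p_9 = 12·1276570965 + 42482701 = 15361334281, q_9 = 12·59399656 + 1976747 = 714772619 → 15361334281/714772619
APPEND 21: p_10 = 21·15361334281 + 1276570965 = 323864590866, q_10 = 21·714772619 + 59399656 = 15069624655 → 323864590866/15069624655
APPEND 37: p_11 = 37·323864590866 + 15361334281 = 11998351196323, q_11 = 37·15069624655 + 714772619 = 558290884854 → 11998351196323/558290884854
APPEND 50: p_12 = 50·11998351196323 + 323864590866 = 600241424407016, q_12 = 50·558290884854 + 15069624655 = 27929613867355 → 600241424407016/27929613867355

43/2
1182/55
1225/57
37932/1765
684001/31827
2089935/97246
42482701/1976747
1276570965/59399656
15361334281/714772619
323864590866/15069624655
11998351196323/558290884854
600241424407016/27929613867355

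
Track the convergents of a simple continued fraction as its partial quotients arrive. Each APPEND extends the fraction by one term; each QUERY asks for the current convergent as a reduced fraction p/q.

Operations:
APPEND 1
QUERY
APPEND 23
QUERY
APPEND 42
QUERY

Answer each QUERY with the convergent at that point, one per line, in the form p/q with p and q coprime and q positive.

1/1
24/23
1009/967

APPEND 1: p_0 = 1·1 + 0 = 1, q_0 = 1·0 + 1 = 1 → 1/1
APPEND 23: p_1 = 23·1 + 1 = 24, q_1 = 23·1 + 0 = 23 → 24/23
APPEND 42: p_2 = 42·24 + 1 = 1009, q_2 = 42·23 + 1 = 967 → 1009/967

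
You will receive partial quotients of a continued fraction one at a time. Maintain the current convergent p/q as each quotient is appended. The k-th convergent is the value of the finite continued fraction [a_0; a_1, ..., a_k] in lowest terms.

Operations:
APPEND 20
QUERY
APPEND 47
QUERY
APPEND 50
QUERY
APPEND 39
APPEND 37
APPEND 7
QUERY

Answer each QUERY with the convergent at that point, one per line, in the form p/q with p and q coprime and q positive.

APPEND 20: p_0 = 20·1 + 0 = 20, q_0 = 20·0 + 1 = 1 → 20/1
APPEND 47: p_1 = 47·20 + 1 = 941, q_1 = 47·1 + 0 = 47 → 941/47
APPEND 50: p_2 = 50·941 + 20 = 47070, q_2 = 50·47 + 1 = 2351 → 47070/2351
APPEND 39: p_3 = 39·47070 + 941 = 1836671, q_3 = 39·2351 + 47 = 91736 → 1836671/91736
APPEND 37: p_4 = 37·1836671 + 47070 = 68003897, q_4 = 37·91736 + 2351 = 3396583 → 68003897/3396583
APPEND 7: p_5 = 7·68003897 + 1836671 = 477863950, q_5 = 7·3396583 + 91736 = 23867817 → 477863950/23867817

20/1
941/47
47070/2351
477863950/23867817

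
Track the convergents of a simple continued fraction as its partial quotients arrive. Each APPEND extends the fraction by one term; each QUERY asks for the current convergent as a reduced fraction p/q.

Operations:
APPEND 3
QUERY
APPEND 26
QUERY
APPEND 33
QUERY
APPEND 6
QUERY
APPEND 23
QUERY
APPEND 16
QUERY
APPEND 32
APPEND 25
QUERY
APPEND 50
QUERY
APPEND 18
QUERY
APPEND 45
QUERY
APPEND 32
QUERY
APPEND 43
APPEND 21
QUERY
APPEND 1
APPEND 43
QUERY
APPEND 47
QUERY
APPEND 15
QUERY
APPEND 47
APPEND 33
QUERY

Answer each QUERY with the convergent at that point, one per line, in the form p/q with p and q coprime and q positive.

APPEND 3: p_0 = 3·1 + 0 = 3, q_0 = 3·0 + 1 = 1 → 3/1
APPEND 26: p_1 = 26·3 + 1 = 79, q_1 = 26·1 + 0 = 26 → 79/26
APPEND 33: p_2 = 33·79 + 3 = 2610, q_2 = 33·26 + 1 = 859 → 2610/859
APPEND 6: p_3 = 6·2610 + 79 = 15739, q_3 = 6·859 + 26 = 5180 → 15739/5180
APPEND 23: p_4 = 23·15739 + 2610 = 364607, q_4 = 23·5180 + 859 = 119999 → 364607/119999
APPEND 16: p_5 = 16·364607 + 15739 = 5849451, q_5 = 16·119999 + 5180 = 1925164 → 5849451/1925164
APPEND 32: p_6 = 32·5849451 + 364607 = 187547039, q_6 = 32·1925164 + 119999 = 61725247 → 187547039/61725247
APPEND 25: p_7 = 25·187547039 + 5849451 = 4694525426, q_7 = 25·61725247 + 1925164 = 1545056339 → 4694525426/1545056339
APPEND 50: p_8 = 50·4694525426 + 187547039 = 234913818339, q_8 = 50·1545056339 + 61725247 = 77314542197 → 234913818339/77314542197
APPEND 18: p_9 = 18·234913818339 + 4694525426 = 4233143255528, q_9 = 18·77314542197 + 1545056339 = 1393206815885 → 4233143255528/1393206815885
APPEND 45: p_10 = 45·4233143255528 + 234913818339 = 190726360317099, q_10 = 45·1393206815885 + 77314542197 = 62771621257022 → 190726360317099/62771621257022
APPEND 32: p_11 = 32·190726360317099 + 4233143255528 = 6107476673402696, q_11 = 32·62771621257022 + 1393206815885 = 2010085087040589 → 6107476673402696/2010085087040589
APPEND 43: p_12 = 43·6107476673402696 + 190726360317099 = 262812223316633027, q_12 = 43·2010085087040589 + 62771621257022 = 86496430364002349 → 262812223316633027/86496430364002349
APPEND 21: p_13 = 21·262812223316633027 + 6107476673402696 = 5525164166322696263, q_13 = 21·86496430364002349 + 2010085087040589 = 1818435122731089918 → 5525164166322696263/1818435122731089918
APPEND 1: p_14 = 1·5525164166322696263 + 262812223316633027 = 5787976389639329290, q_14 = 1·1818435122731089918 + 86496430364002349 = 1904931553095092267 → 5787976389639329290/1904931553095092267
APPEND 43: p_15 = 43·5787976389639329290 + 5525164166322696263 = 254408148920813855733, q_15 = 43·1904931553095092267 + 1818435122731089918 = 83730491905820057399 → 254408148920813855733/83730491905820057399
APPEND 47: p_16 = 47·254408148920813855733 + 5787976389639329290 = 11962970975667890548741, q_16 = 47·83730491905820057399 + 1904931553095092267 = 3937238051126637790020 → 11962970975667890548741/3937238051126637790020
APPEND 15: p_17 = 15·11962970975667890548741 + 254408148920813855733 = 179698972783939172086848, q_17 = 15·3937238051126637790020 + 83730491905820057399 = 59142301258805386907699 → 179698972783939172086848/59142301258805386907699
APPEND 47: p_18 = 47·179698972783939172086848 + 11962970975667890548741 = 8457814691820808978630597, q_18 = 47·59142301258805386907699 + 3937238051126637790020 = 2783625397214979822451873 → 8457814691820808978630597/2783625397214979822451873
APPEND 33: p_19 = 33·8457814691820808978630597 + 179698972783939172086848 = 279287583802870635466896549, q_19 = 33·2783625397214979822451873 + 59142301258805386907699 = 91918780409353139527819508 → 279287583802870635466896549/91918780409353139527819508

3/1
79/26
2610/859
15739/5180
364607/119999
5849451/1925164
4694525426/1545056339
234913818339/77314542197
4233143255528/1393206815885
190726360317099/62771621257022
6107476673402696/2010085087040589
5525164166322696263/1818435122731089918
254408148920813855733/83730491905820057399
11962970975667890548741/3937238051126637790020
179698972783939172086848/59142301258805386907699
279287583802870635466896549/91918780409353139527819508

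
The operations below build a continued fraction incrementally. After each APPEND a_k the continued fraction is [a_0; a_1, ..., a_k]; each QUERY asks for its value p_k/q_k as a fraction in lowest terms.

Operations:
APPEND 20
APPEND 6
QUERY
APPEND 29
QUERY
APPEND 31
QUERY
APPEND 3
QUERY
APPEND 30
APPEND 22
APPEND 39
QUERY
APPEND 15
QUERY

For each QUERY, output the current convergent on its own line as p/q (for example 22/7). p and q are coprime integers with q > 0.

121/6
3529/175
109520/5431
332089/16468
8664962681/429687841
130196360484/6456322445

APPEND 20: p_0 = 20·1 + 0 = 20, q_0 = 20·0 + 1 = 1 → 20/1
APPEND 6: p_1 = 6·20 + 1 = 121, q_1 = 6·1 + 0 = 6 → 121/6
APPEND 29: p_2 = 29·121 + 20 = 3529, q_2 = 29·6 + 1 = 175 → 3529/175
APPEND 31: p_3 = 31·3529 + 121 = 109520, q_3 = 31·175 + 6 = 5431 → 109520/5431
APPEND 3: p_4 = 3·109520 + 3529 = 332089, q_4 = 3·5431 + 175 = 16468 → 332089/16468
APPEND 30: p_5 = 30·332089 + 109520 = 10072190, q_5 = 30·16468 + 5431 = 499471 → 10072190/499471
APPEND 22: p_6 = 22·10072190 + 332089 = 221920269, q_6 = 22·499471 + 16468 = 11004830 → 221920269/11004830
APPEND 39: p_7 = 39·221920269 + 10072190 = 8664962681, q_7 = 39·11004830 + 499471 = 429687841 → 8664962681/429687841
APPEND 15: p_8 = 15·8664962681 + 221920269 = 130196360484, q_8 = 15·429687841 + 11004830 = 6456322445 → 130196360484/6456322445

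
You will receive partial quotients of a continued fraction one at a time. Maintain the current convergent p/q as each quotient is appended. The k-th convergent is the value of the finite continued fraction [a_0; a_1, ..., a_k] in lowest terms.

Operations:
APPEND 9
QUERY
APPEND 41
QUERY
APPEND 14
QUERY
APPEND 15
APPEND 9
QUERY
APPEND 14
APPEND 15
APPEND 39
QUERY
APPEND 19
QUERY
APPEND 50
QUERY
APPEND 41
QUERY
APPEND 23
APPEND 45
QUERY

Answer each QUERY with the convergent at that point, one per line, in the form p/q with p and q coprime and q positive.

9/1
370/41
5189/575
709034/78569
5890395392/652722543
112068291697/12418436366
5609304980242/621574540843
230093572481619/25496974610929
238629359815068174/26442836551260379

APPEND 9: p_0 = 9·1 + 0 = 9, q_0 = 9·0 + 1 = 1 → 9/1
APPEND 41: p_1 = 41·9 + 1 = 370, q_1 = 41·1 + 0 = 41 → 370/41
APPEND 14: p_2 = 14·370 + 9 = 5189, q_2 = 14·41 + 1 = 575 → 5189/575
APPEND 15: p_3 = 15·5189 + 370 = 78205, q_3 = 15·575 + 41 = 8666 → 78205/8666
APPEND 9: p_4 = 9·78205 + 5189 = 709034, q_4 = 9·8666 + 575 = 78569 → 709034/78569
APPEND 14: p_5 = 14·709034 + 78205 = 10004681, q_5 = 14·78569 + 8666 = 1108632 → 10004681/1108632
APPEND 15: p_6 = 15·10004681 + 709034 = 150779249, q_6 = 15·1108632 + 78569 = 16708049 → 150779249/16708049
APPEND 39: p_7 = 39·150779249 + 10004681 = 5890395392, q_7 = 39·16708049 + 1108632 = 652722543 → 5890395392/652722543
APPEND 19: p_8 = 19·5890395392 + 150779249 = 112068291697, q_8 = 19·652722543 + 16708049 = 12418436366 → 112068291697/12418436366
APPEND 50: p_9 = 50·112068291697 + 5890395392 = 5609304980242, q_9 = 50·12418436366 + 652722543 = 621574540843 → 5609304980242/621574540843
APPEND 41: p_10 = 41·5609304980242 + 112068291697 = 230093572481619, q_10 = 41·621574540843 + 12418436366 = 25496974610929 → 230093572481619/25496974610929
APPEND 23: p_11 = 23·230093572481619 + 5609304980242 = 5297761472057479, q_11 = 23·25496974610929 + 621574540843 = 587051990592210 → 5297761472057479/587051990592210
APPEND 45: p_12 = 45·5297761472057479 + 230093572481619 = 238629359815068174, q_12 = 45·587051990592210 + 25496974610929 = 26442836551260379 → 238629359815068174/26442836551260379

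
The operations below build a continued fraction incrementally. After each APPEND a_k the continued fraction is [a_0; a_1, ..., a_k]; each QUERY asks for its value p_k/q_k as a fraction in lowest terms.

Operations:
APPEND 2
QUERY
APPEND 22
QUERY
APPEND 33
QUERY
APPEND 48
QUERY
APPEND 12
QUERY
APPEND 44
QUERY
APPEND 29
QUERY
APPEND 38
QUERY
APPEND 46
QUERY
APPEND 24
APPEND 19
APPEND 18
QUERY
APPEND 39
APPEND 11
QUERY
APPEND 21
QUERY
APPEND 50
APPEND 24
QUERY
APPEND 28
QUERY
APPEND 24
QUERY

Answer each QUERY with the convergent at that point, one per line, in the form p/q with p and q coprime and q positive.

APPEND 2: p_0 = 2·1 + 0 = 2, q_0 = 2·0 + 1 = 1 → 2/1
APPEND 22: p_1 = 22·2 + 1 = 45, q_1 = 22·1 + 0 = 22 → 45/22
APPEND 33: p_2 = 33·45 + 2 = 1487, q_2 = 33·22 + 1 = 727 → 1487/727
APPEND 48: p_3 = 48·1487 + 45 = 71421, q_3 = 48·727 + 22 = 34918 → 71421/34918
APPEND 12: p_4 = 12·71421 + 1487 = 858539, q_4 = 12·34918 + 727 = 419743 → 858539/419743
APPEND 44: p_5 = 44·858539 + 71421 = 37847137, q_5 = 44·419743 + 34918 = 18503610 → 37847137/18503610
APPEND 29: p_6 = 29·37847137 + 858539 = 1098425512, q_6 = 29·18503610 + 419743 = 537024433 → 1098425512/537024433
APPEND 38: p_7 = 38·1098425512 + 37847137 = 41778016593, q_7 = 38·537024433 + 18503610 = 20425432064 → 41778016593/20425432064
APPEND 46: p_8 = 46·41778016593 + 1098425512 = 1922887188790, q_8 = 46·20425432064 + 537024433 = 940106899377 → 1922887188790/940106899377
APPEND 24: p_9 = 24·1922887188790 + 41778016593 = 46191070547553, q_9 = 24·940106899377 + 20425432064 = 22582991017112 → 46191070547553/22582991017112
APPEND 19: p_10 = 19·46191070547553 + 1922887188790 = 879553227592297, q_10 = 19·22582991017112 + 940106899377 = 430016936224505 → 879553227592297/430016936224505
APPEND 18: p_11 = 18·879553227592297 + 46191070547553 = 15878149167208899, q_11 = 18·430016936224505 + 22582991017112 = 7762887843058202 → 15878149167208899/7762887843058202
APPEND 39: p_12 = 39·15878149167208899 + 879553227592297 = 620127370748739358, q_12 = 39·7762887843058202 + 430016936224505 = 303182642815494383 → 620127370748739358/303182642815494383
APPEND 11: p_13 = 11·620127370748739358 + 15878149167208899 = 6837279227403341837, q_13 = 11·303182642815494383 + 7762887843058202 = 3342771958813496415 → 6837279227403341837/3342771958813496415
APPEND 21: p_14 = 21·6837279227403341837 + 620127370748739358 = 144202991146218917935, q_14 = 21·3342771958813496415 + 303182642815494383 = 70501393777898919098 → 144202991146218917935/70501393777898919098
APPEND 50: p_15 = 50·144202991146218917935 + 6837279227403341837 = 7216986836538349238587, q_15 = 50·70501393777898919098 + 3342771958813496415 = 3528412460853759451315 → 7216986836538349238587/3528412460853759451315
APPEND 24: p_16 = 24·7216986836538349238587 + 144202991146218917935 = 173351887068066600644023, q_16 = 24·3528412460853759451315 + 70501393777898919098 = 84752400454268125750658 → 173351887068066600644023/84752400454268125750658
APPEND 28: p_17 = 28·173351887068066600644023 + 7216986836538349238587 = 4861069824742403167271231, q_17 = 28·84752400454268125750658 + 3528412460853759451315 = 2376595625180361280469739 → 4861069824742403167271231/2376595625180361280469739
APPEND 24: p_18 = 24·4861069824742403167271231 + 173351887068066600644023 = 116839027680885742615153567, q_18 = 24·2376595625180361280469739 + 84752400454268125750658 = 57123047404782938857024394 → 116839027680885742615153567/57123047404782938857024394

2/1
45/22
1487/727
71421/34918
858539/419743
37847137/18503610
1098425512/537024433
41778016593/20425432064
1922887188790/940106899377
15878149167208899/7762887843058202
6837279227403341837/3342771958813496415
144202991146218917935/70501393777898919098
173351887068066600644023/84752400454268125750658
4861069824742403167271231/2376595625180361280469739
116839027680885742615153567/57123047404782938857024394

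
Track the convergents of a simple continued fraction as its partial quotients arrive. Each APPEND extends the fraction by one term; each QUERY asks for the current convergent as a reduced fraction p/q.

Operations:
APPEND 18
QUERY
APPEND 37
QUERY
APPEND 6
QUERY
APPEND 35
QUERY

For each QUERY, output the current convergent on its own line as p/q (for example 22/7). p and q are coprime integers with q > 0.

18/1
667/37
4020/223
141367/7842

APPEND 18: p_0 = 18·1 + 0 = 18, q_0 = 18·0 + 1 = 1 → 18/1
APPEND 37: p_1 = 37·18 + 1 = 667, q_1 = 37·1 + 0 = 37 → 667/37
APPEND 6: p_2 = 6·667 + 18 = 4020, q_2 = 6·37 + 1 = 223 → 4020/223
APPEND 35: p_3 = 35·4020 + 667 = 141367, q_3 = 35·223 + 37 = 7842 → 141367/7842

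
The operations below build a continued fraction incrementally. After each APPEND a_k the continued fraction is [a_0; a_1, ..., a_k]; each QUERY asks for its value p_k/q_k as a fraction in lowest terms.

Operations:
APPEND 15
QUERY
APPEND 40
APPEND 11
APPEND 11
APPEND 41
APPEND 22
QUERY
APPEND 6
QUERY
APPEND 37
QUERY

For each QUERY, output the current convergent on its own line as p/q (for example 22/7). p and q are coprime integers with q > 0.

APPEND 15: p_0 = 15·1 + 0 = 15, q_0 = 15·0 + 1 = 1 → 15/1
APPEND 40: p_1 = 40·15 + 1 = 601, q_1 = 40·1 + 0 = 40 → 601/40
APPEND 11: p_2 = 11·601 + 15 = 6626, q_2 = 11·40 + 1 = 441 → 6626/441
APPEND 11: p_3 = 11·6626 + 601 = 73487, q_3 = 11·441 + 40 = 4891 → 73487/4891
APPEND 41: p_4 = 41·73487 + 6626 = 3019593, q_4 = 41·4891 + 441 = 200972 → 3019593/200972
APPEND 22: p_5 = 22·3019593 + 73487 = 66504533, q_5 = 22·200972 + 4891 = 4426275 → 66504533/4426275
APPEND 6: p_6 = 6·66504533 + 3019593 = 402046791, q_6 = 6·4426275 + 200972 = 26758622 → 402046791/26758622
APPEND 37: p_7 = 37·402046791 + 66504533 = 14942235800, q_7 = 37·26758622 + 4426275 = 994495289 → 14942235800/994495289

15/1
66504533/4426275
402046791/26758622
14942235800/994495289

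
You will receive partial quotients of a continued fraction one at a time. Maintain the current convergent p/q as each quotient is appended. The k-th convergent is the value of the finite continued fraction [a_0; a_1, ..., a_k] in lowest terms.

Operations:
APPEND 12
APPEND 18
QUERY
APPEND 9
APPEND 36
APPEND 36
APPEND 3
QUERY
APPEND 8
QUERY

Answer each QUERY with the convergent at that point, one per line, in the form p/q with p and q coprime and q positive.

217/18
7740208/642063
64478081/5348563

APPEND 12: p_0 = 12·1 + 0 = 12, q_0 = 12·0 + 1 = 1 → 12/1
APPEND 18: p_1 = 18·12 + 1 = 217, q_1 = 18·1 + 0 = 18 → 217/18
APPEND 9: p_2 = 9·217 + 12 = 1965, q_2 = 9·18 + 1 = 163 → 1965/163
APPEND 36: p_3 = 36·1965 + 217 = 70957, q_3 = 36·163 + 18 = 5886 → 70957/5886
APPEND 36: p_4 = 36·70957 + 1965 = 2556417, q_4 = 36·5886 + 163 = 212059 → 2556417/212059
APPEND 3: p_5 = 3·2556417 + 70957 = 7740208, q_5 = 3·212059 + 5886 = 642063 → 7740208/642063
APPEND 8: p_6 = 8·7740208 + 2556417 = 64478081, q_6 = 8·642063 + 212059 = 5348563 → 64478081/5348563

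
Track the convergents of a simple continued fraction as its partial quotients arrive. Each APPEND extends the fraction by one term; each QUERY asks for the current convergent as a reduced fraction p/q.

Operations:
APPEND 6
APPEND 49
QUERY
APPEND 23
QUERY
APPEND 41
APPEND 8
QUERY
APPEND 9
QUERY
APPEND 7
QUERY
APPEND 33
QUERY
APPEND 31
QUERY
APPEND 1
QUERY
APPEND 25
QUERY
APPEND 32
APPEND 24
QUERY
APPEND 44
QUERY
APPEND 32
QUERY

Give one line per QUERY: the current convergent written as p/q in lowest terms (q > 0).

APPEND 6: p_0 = 6·1 + 0 = 6, q_0 = 6·0 + 1 = 1 → 6/1
APPEND 49: p_1 = 49·6 + 1 = 295, q_1 = 49·1 + 0 = 49 → 295/49
APPEND 23: p_2 = 23·295 + 6 = 6791, q_2 = 23·49 + 1 = 1128 → 6791/1128
APPEND 41: p_3 = 41·6791 + 295 = 278726, q_3 = 41·1128 + 49 = 46297 → 278726/46297
APPEND 8: p_4 = 8·278726 + 6791 = 2236599, q_4 = 8·46297 + 1128 = 371504 → 2236599/371504
APPEND 9: p_5 = 9·2236599 + 278726 = 20408117, q_5 = 9·371504 + 46297 = 3389833 → 20408117/3389833
APPEND 7: p_6 = 7·20408117 + 2236599 = 145093418, q_6 = 7·3389833 + 371504 = 24100335 → 145093418/24100335
APPEND 33: p_7 = 33·145093418 + 20408117 = 4808490911, q_7 = 33·24100335 + 3389833 = 798700888 → 4808490911/798700888
APPEND 31: p_8 = 31·4808490911 + 145093418 = 149208311659, q_8 = 31·798700888 + 24100335 = 24783827863 → 149208311659/24783827863
APPEND 1: p_9 = 1·149208311659 + 4808490911 = 154016802570, q_9 = 1·24783827863 + 798700888 = 25582528751 → 154016802570/25582528751
APPEND 25: p_10 = 25·154016802570 + 149208311659 = 3999628375909, q_10 = 25·25582528751 + 24783827863 = 664347046638 → 3999628375909/664347046638
APPEND 32: p_11 = 32·3999628375909 + 154016802570 = 128142124831658, q_11 = 32·664347046638 + 25582528751 = 21284688021167 → 128142124831658/21284688021167
APPEND 24: p_12 = 24·128142124831658 + 3999628375909 = 3079410624335701, q_12 = 24·21284688021167 + 664347046638 = 511496859554646 → 3079410624335701/511496859554646
APPEND 44: p_13 = 44·3079410624335701 + 128142124831658 = 135622209595602502, q_13 = 44·511496859554646 + 21284688021167 = 22527146508425591 → 135622209595602502/22527146508425591
APPEND 32: p_14 = 32·135622209595602502 + 3079410624335701 = 4342990117683615765, q_14 = 32·22527146508425591 + 511496859554646 = 721380185129173558 → 4342990117683615765/721380185129173558

295/49
6791/1128
2236599/371504
20408117/3389833
145093418/24100335
4808490911/798700888
149208311659/24783827863
154016802570/25582528751
3999628375909/664347046638
3079410624335701/511496859554646
135622209595602502/22527146508425591
4342990117683615765/721380185129173558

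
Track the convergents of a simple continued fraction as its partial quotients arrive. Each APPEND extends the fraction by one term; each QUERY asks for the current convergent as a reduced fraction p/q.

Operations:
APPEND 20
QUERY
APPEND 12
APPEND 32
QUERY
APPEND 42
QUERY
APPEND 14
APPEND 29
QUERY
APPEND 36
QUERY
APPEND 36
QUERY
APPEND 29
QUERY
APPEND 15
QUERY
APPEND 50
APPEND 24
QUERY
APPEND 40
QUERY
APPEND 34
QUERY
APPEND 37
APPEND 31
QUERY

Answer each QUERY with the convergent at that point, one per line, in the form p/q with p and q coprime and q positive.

APPEND 20: p_0 = 20·1 + 0 = 20, q_0 = 20·0 + 1 = 1 → 20/1
APPEND 12: p_1 = 12·20 + 1 = 241, q_1 = 12·1 + 0 = 12 → 241/12
APPEND 32: p_2 = 32·241 + 20 = 7732, q_2 = 32·12 + 1 = 385 → 7732/385
APPEND 42: p_3 = 42·7732 + 241 = 324985, q_3 = 42·385 + 12 = 16182 → 324985/16182
APPEND 14: p_4 = 14·324985 + 7732 = 4557522, q_4 = 14·16182 + 385 = 226933 → 4557522/226933
APPEND 29: p_5 = 29·4557522 + 324985 = 132493123, q_5 = 29·226933 + 16182 = 6597239 → 132493123/6597239
APPEND 36: p_6 = 36·132493123 + 4557522 = 4774309950, q_6 = 36·6597239 + 226933 = 237727537 → 4774309950/237727537
APPEND 36: p_7 = 36·4774309950 + 132493123 = 172007651323, q_7 = 36·237727537 + 6597239 = 8564788571 → 172007651323/8564788571
APPEND 29: p_8 = 29·172007651323 + 4774309950 = 4992996198317, q_8 = 29·8564788571 + 237727537 = 248616596096 → 4992996198317/248616596096
APPEND 15: p_9 = 15·4992996198317 + 172007651323 = 75066950626078, q_9 = 15·248616596096 + 8564788571 = 3737813730011 → 75066950626078/3737813730011
APPEND 50: p_10 = 50·75066950626078 + 4992996198317 = 3758340527502217, q_10 = 50·3737813730011 + 248616596096 = 187139303096646 → 3758340527502217/187139303096646
APPEND 24: p_11 = 24·3758340527502217 + 75066950626078 = 90275239610679286, q_11 = 24·187139303096646 + 3737813730011 = 4495081088049515 → 90275239610679286/4495081088049515
APPEND 40: p_12 = 40·90275239610679286 + 3758340527502217 = 3614767924954673657, q_12 = 40·4495081088049515 + 187139303096646 = 179990382825077246 → 3614767924954673657/179990382825077246
APPEND 34: p_13 = 34·3614767924954673657 + 90275239610679286 = 122992384688069583624, q_13 = 34·179990382825077246 + 4495081088049515 = 6124168097140675879 → 122992384688069583624/6124168097140675879
APPEND 37: p_14 = 37·122992384688069583624 + 3614767924954673657 = 4554333001383529267745, q_14 = 37·6124168097140675879 + 179990382825077246 = 226774209977030084769 → 4554333001383529267745/226774209977030084769
APPEND 31: p_15 = 31·4554333001383529267745 + 122992384688069583624 = 141307315427577476883719, q_15 = 31·226774209977030084769 + 6124168097140675879 = 7036124677385073303718 → 141307315427577476883719/7036124677385073303718

20/1
7732/385
324985/16182
132493123/6597239
4774309950/237727537
172007651323/8564788571
4992996198317/248616596096
75066950626078/3737813730011
90275239610679286/4495081088049515
3614767924954673657/179990382825077246
122992384688069583624/6124168097140675879
141307315427577476883719/7036124677385073303718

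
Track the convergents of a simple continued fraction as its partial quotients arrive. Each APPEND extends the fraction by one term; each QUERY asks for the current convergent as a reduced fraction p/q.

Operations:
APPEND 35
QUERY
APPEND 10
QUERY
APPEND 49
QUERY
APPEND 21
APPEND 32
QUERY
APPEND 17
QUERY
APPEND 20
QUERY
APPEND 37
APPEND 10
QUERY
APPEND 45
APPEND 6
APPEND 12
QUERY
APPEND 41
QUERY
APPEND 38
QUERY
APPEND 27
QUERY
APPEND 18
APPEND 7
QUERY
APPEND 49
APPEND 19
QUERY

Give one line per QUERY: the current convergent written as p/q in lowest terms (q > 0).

APPEND 35: p_0 = 35·1 + 0 = 35, q_0 = 35·0 + 1 = 1 → 35/1
APPEND 10: p_1 = 10·35 + 1 = 351, q_1 = 10·1 + 0 = 10 → 351/10
APPEND 49: p_2 = 49·351 + 35 = 17234, q_2 = 49·10 + 1 = 491 → 17234/491
APPEND 21: p_3 = 21·17234 + 351 = 362265, q_3 = 21·491 + 10 = 10321 → 362265/10321
APPEND 32: p_4 = 32·362265 + 17234 = 11609714, q_4 = 32·10321 + 491 = 330763 → 11609714/330763
APPEND 17: p_5 = 17·11609714 + 362265 = 197727403, q_5 = 17·330763 + 10321 = 5633292 → 197727403/5633292
APPEND 20: p_6 = 20·197727403 + 11609714 = 3966157774, q_6 = 20·5633292 + 330763 = 112996603 → 3966157774/112996603
APPEND 37: p_7 = 37·3966157774 + 197727403 = 146945565041, q_7 = 37·112996603 + 5633292 = 4186507603 → 146945565041/4186507603
APPEND 10: p_8 = 10·146945565041 + 3966157774 = 1473421808184, q_8 = 10·4186507603 + 112996603 = 41978072633 → 1473421808184/41978072633
APPEND 45: p_9 = 45·1473421808184 + 146945565041 = 66450926933321, q_9 = 45·41978072633 + 4186507603 = 1893199776088 → 66450926933321/1893199776088
APPEND 6: p_10 = 6·66450926933321 + 1473421808184 = 400178983408110, q_10 = 6·1893199776088 + 41978072633 = 11401176729161 → 400178983408110/11401176729161
APPEND 12: p_11 = 12·400178983408110 + 66450926933321 = 4868598727830641, q_11 = 12·11401176729161 + 1893199776088 = 138707320526020 → 4868598727830641/138707320526020
APPEND 41: p_12 = 41·4868598727830641 + 400178983408110 = 200012726824464391, q_12 = 41·138707320526020 + 11401176729161 = 5698401318295981 → 200012726824464391/5698401318295981
APPEND 38: p_13 = 38·200012726824464391 + 4868598727830641 = 7605352218057477499, q_13 = 38·5698401318295981 + 138707320526020 = 216677957415773298 → 7605352218057477499/216677957415773298
APPEND 27: p_14 = 27·7605352218057477499 + 200012726824464391 = 205544522614376356864, q_14 = 27·216677957415773298 + 5698401318295981 = 5856003251544175027 → 205544522614376356864/5856003251544175027
APPEND 18: p_15 = 18·205544522614376356864 + 7605352218057477499 = 3707406759276831901051, q_15 = 18·5856003251544175027 + 216677957415773298 = 105624736485210923784 → 3707406759276831901051/105624736485210923784
APPEND 7: p_16 = 7·3707406759276831901051 + 205544522614376356864 = 26157391837552199664221, q_16 = 7·105624736485210923784 + 5856003251544175027 = 745229158648020641515 → 26157391837552199664221/745229158648020641515
APPEND 49: p_17 = 49·26157391837552199664221 + 3707406759276831901051 = 1285419606799334615447880, q_17 = 49·745229158648020641515 + 105624736485210923784 = 36621853510238222358019 → 1285419606799334615447880/36621853510238222358019
APPEND 19: p_18 = 19·1285419606799334615447880 + 26157391837552199664221 = 24449129921024909893173941, q_18 = 19·36621853510238222358019 + 745229158648020641515 = 696560445853174245443876 → 24449129921024909893173941/696560445853174245443876

35/1
351/10
17234/491
11609714/330763
197727403/5633292
3966157774/112996603
1473421808184/41978072633
4868598727830641/138707320526020
200012726824464391/5698401318295981
7605352218057477499/216677957415773298
205544522614376356864/5856003251544175027
26157391837552199664221/745229158648020641515
24449129921024909893173941/696560445853174245443876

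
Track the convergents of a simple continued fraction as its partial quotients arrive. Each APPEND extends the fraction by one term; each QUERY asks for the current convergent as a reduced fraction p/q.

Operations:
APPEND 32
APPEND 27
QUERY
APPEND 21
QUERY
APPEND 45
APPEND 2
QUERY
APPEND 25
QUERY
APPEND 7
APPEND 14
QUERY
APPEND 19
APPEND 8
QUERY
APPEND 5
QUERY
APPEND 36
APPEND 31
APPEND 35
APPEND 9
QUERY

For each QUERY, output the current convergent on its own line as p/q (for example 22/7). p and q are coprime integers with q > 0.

APPEND 32: p_0 = 32·1 + 0 = 32, q_0 = 32·0 + 1 = 1 → 32/1
APPEND 27: p_1 = 27·32 + 1 = 865, q_1 = 27·1 + 0 = 27 → 865/27
APPEND 21: p_2 = 21·865 + 32 = 18197, q_2 = 21·27 + 1 = 568 → 18197/568
APPEND 45: p_3 = 45·18197 + 865 = 819730, q_3 = 45·568 + 27 = 25587 → 819730/25587
APPEND 2: p_4 = 2·819730 + 18197 = 1657657, q_4 = 2·25587 + 568 = 51742 → 1657657/51742
APPEND 25: p_5 = 25·1657657 + 819730 = 42261155, q_5 = 25·51742 + 25587 = 1319137 → 42261155/1319137
APPEND 7: p_6 = 7·42261155 + 1657657 = 297485742, q_6 = 7·1319137 + 51742 = 9285701 → 297485742/9285701
APPEND 14: p_7 = 14·297485742 + 42261155 = 4207061543, q_7 = 14·9285701 + 1319137 = 131318951 → 4207061543/131318951
APPEND 19: p_8 = 19·4207061543 + 297485742 = 80231655059, q_8 = 19·131318951 + 9285701 = 2504345770 → 80231655059/2504345770
APPEND 8: p_9 = 8·80231655059 + 4207061543 = 646060302015, q_9 = 8·2504345770 + 131318951 = 20166085111 → 646060302015/20166085111
APPEND 5: p_10 = 5·646060302015 + 80231655059 = 3310533165134, q_10 = 5·20166085111 + 2504345770 = 103334771325 → 3310533165134/103334771325
APPEND 36: p_11 = 36·3310533165134 + 646060302015 = 119825254246839, q_11 = 36·103334771325 + 20166085111 = 3740217852811 → 119825254246839/3740217852811
APPEND 31: p_12 = 31·119825254246839 + 3310533165134 = 3717893414817143, q_12 = 31·3740217852811 + 103334771325 = 116050088208466 → 3717893414817143/116050088208466
APPEND 35: p_13 = 35·3717893414817143 + 119825254246839 = 130246094772846844, q_13 = 35·116050088208466 + 3740217852811 = 4065493305149121 → 130246094772846844/4065493305149121
APPEND 9: p_14 = 9·130246094772846844 + 3717893414817143 = 1175932746370438739, q_14 = 9·4065493305149121 + 116050088208466 = 36705489834550555 → 1175932746370438739/36705489834550555

865/27
18197/568
1657657/51742
42261155/1319137
4207061543/131318951
646060302015/20166085111
3310533165134/103334771325
1175932746370438739/36705489834550555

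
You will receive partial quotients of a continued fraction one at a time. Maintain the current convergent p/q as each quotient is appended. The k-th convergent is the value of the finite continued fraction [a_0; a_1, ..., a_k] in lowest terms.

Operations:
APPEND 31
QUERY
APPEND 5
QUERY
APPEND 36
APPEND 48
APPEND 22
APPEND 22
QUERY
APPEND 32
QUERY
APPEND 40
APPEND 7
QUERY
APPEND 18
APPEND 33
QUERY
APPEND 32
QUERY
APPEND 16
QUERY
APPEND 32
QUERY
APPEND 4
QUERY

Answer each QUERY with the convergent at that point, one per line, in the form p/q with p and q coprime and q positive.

APPEND 31: p_0 = 31·1 + 0 = 31, q_0 = 31·0 + 1 = 1 → 31/1
APPEND 5: p_1 = 5·31 + 1 = 156, q_1 = 5·1 + 0 = 5 → 156/5
APPEND 36: p_2 = 36·156 + 31 = 5647, q_2 = 36·5 + 1 = 181 → 5647/181
APPEND 48: p_3 = 48·5647 + 156 = 271212, q_3 = 48·181 + 5 = 8693 → 271212/8693
APPEND 22: p_4 = 22·271212 + 5647 = 5972311, q_4 = 22·8693 + 181 = 191427 → 5972311/191427
APPEND 22: p_5 = 22·5972311 + 271212 = 131662054, q_5 = 22·191427 + 8693 = 4220087 → 131662054/4220087
APPEND 32: p_6 = 32·131662054 + 5972311 = 4219158039, q_6 = 32·4220087 + 191427 = 135234211 → 4219158039/135234211
APPEND 40: p_7 = 40·4219158039 + 131662054 = 168897983614, q_7 = 40·135234211 + 4220087 = 5413588527 → 168897983614/5413588527
APPEND 7: p_8 = 7·168897983614 + 4219158039 = 1186505043337, q_8 = 7·5413588527 + 135234211 = 38030353900 → 1186505043337/38030353900
APPEND 18: p_9 = 18·1186505043337 + 168897983614 = 21525988763680, q_9 = 18·38030353900 + 5413588527 = 689959958727 → 21525988763680/689959958727
APPEND 33: p_10 = 33·21525988763680 + 1186505043337 = 711544134244777, q_10 = 33·689959958727 + 38030353900 = 22806708991891 → 711544134244777/22806708991891
APPEND 32: p_11 = 32·711544134244777 + 21525988763680 = 22790938284596544, q_11 = 32·22806708991891 + 689959958727 = 730504647699239 → 22790938284596544/730504647699239
APPEND 16: p_12 = 16·22790938284596544 + 711544134244777 = 365366556687789481, q_12 = 16·730504647699239 + 22806708991891 = 11710881072179715 → 365366556687789481/11710881072179715
APPEND 32: p_13 = 32·365366556687789481 + 22790938284596544 = 11714520752293859936, q_13 = 32·11710881072179715 + 730504647699239 = 375478698957450119 → 11714520752293859936/375478698957450119
APPEND 4: p_14 = 4·11714520752293859936 + 365366556687789481 = 47223449565863229225, q_14 = 4·375478698957450119 + 11710881072179715 = 1513625676901980191 → 47223449565863229225/1513625676901980191

31/1
156/5
131662054/4220087
4219158039/135234211
1186505043337/38030353900
711544134244777/22806708991891
22790938284596544/730504647699239
365366556687789481/11710881072179715
11714520752293859936/375478698957450119
47223449565863229225/1513625676901980191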